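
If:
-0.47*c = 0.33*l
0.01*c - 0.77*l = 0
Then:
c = 0.00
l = 0.00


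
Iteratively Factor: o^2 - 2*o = (o)*(o - 2)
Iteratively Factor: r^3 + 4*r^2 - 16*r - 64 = (r + 4)*(r^2 - 16) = (r - 4)*(r + 4)*(r + 4)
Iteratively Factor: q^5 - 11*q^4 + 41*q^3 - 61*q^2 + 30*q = (q - 3)*(q^4 - 8*q^3 + 17*q^2 - 10*q) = (q - 3)*(q - 1)*(q^3 - 7*q^2 + 10*q) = (q - 3)*(q - 2)*(q - 1)*(q^2 - 5*q) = q*(q - 3)*(q - 2)*(q - 1)*(q - 5)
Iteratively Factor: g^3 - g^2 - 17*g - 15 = (g - 5)*(g^2 + 4*g + 3) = (g - 5)*(g + 3)*(g + 1)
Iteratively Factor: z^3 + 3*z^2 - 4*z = (z - 1)*(z^2 + 4*z) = z*(z - 1)*(z + 4)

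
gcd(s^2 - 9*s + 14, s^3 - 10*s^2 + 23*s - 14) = s^2 - 9*s + 14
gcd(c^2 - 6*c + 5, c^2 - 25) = c - 5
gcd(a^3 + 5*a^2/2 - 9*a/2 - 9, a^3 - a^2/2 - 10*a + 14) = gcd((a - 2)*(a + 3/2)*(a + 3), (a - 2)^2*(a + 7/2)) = a - 2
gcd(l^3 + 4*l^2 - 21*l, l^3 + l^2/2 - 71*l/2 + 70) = l + 7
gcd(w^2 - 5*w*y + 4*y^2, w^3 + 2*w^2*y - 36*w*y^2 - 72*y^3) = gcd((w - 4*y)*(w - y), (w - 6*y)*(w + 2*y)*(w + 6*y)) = 1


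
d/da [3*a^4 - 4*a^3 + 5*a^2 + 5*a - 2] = 12*a^3 - 12*a^2 + 10*a + 5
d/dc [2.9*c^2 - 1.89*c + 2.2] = 5.8*c - 1.89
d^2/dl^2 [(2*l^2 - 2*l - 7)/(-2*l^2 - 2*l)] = (4*l^3 + 21*l^2 + 21*l + 7)/(l^3*(l^3 + 3*l^2 + 3*l + 1))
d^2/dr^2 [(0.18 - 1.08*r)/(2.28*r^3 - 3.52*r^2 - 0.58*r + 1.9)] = (-33.685632*r^5 + 63.234432*r^4 - 52.733376*r^3 + 68.09616*r^2 - 45.811872*r + 0.148464)/(11.852352*r^9 - 54.895104*r^8 + 75.70512*r^7 + 13.94576*r^6 - 110.75016*r^5 + 51.997536*r^4 + 47.771528*r^3 - 36.20412*r^2 - 6.2814*r + 6.859)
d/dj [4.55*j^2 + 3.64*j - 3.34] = 9.1*j + 3.64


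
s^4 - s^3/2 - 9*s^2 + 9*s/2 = s*(s - 3)*(s - 1/2)*(s + 3)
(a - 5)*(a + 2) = a^2 - 3*a - 10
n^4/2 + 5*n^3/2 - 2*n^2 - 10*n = n*(n/2 + 1)*(n - 2)*(n + 5)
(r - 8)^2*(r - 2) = r^3 - 18*r^2 + 96*r - 128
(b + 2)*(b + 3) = b^2 + 5*b + 6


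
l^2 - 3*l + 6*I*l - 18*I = (l - 3)*(l + 6*I)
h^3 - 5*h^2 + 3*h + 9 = (h - 3)^2*(h + 1)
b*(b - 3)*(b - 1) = b^3 - 4*b^2 + 3*b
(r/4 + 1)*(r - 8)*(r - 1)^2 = r^4/4 - 3*r^3/2 - 23*r^2/4 + 15*r - 8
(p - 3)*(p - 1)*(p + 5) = p^3 + p^2 - 17*p + 15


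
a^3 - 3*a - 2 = (a - 2)*(a + 1)^2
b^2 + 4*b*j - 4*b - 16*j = (b - 4)*(b + 4*j)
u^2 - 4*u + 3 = (u - 3)*(u - 1)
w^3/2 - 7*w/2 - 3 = (w/2 + 1)*(w - 3)*(w + 1)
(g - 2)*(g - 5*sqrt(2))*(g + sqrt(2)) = g^3 - 4*sqrt(2)*g^2 - 2*g^2 - 10*g + 8*sqrt(2)*g + 20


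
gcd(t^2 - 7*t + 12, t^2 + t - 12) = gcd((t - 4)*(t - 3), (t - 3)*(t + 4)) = t - 3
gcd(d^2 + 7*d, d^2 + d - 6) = 1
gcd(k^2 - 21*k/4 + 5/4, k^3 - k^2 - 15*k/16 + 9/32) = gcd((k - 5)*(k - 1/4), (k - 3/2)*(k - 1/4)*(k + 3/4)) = k - 1/4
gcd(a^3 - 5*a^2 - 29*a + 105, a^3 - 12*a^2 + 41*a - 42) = a^2 - 10*a + 21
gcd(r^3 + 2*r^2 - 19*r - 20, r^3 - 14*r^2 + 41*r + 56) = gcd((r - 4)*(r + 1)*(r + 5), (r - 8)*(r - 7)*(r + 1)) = r + 1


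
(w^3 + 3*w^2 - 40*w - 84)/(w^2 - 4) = (w^2 + w - 42)/(w - 2)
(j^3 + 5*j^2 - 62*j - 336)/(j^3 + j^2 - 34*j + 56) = (j^2 - 2*j - 48)/(j^2 - 6*j + 8)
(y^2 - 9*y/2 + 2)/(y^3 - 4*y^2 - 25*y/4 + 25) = 2*(2*y - 1)/(4*y^2 - 25)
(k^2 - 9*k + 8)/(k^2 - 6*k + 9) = (k^2 - 9*k + 8)/(k^2 - 6*k + 9)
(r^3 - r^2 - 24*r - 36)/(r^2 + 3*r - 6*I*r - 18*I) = (r^2 - 4*r - 12)/(r - 6*I)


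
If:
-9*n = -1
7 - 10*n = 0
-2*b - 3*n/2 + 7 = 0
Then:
No Solution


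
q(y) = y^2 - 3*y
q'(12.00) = 21.00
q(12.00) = 108.00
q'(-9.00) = -21.00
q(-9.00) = 108.00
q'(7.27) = 11.54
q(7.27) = 31.04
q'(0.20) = -2.60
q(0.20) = -0.56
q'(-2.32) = -7.64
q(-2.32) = 12.34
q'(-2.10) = -7.20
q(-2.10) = 10.71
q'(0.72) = -1.56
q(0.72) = -1.64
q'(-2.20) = -7.40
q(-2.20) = 11.44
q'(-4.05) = -11.10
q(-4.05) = 28.55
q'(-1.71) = -6.42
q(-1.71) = 8.05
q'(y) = 2*y - 3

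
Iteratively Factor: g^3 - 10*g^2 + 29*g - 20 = (g - 5)*(g^2 - 5*g + 4) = (g - 5)*(g - 4)*(g - 1)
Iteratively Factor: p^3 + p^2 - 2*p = (p + 2)*(p^2 - p) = (p - 1)*(p + 2)*(p)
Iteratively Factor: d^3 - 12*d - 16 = (d + 2)*(d^2 - 2*d - 8) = (d - 4)*(d + 2)*(d + 2)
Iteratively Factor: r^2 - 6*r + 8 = (r - 2)*(r - 4)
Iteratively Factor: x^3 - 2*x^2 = (x)*(x^2 - 2*x) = x*(x - 2)*(x)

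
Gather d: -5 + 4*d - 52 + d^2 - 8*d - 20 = d^2 - 4*d - 77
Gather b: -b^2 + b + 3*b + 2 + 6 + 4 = -b^2 + 4*b + 12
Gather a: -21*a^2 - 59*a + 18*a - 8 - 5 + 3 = -21*a^2 - 41*a - 10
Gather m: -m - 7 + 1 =-m - 6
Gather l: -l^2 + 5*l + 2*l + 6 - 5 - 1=-l^2 + 7*l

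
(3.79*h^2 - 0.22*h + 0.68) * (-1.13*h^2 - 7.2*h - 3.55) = -4.2827*h^4 - 27.0394*h^3 - 12.6389*h^2 - 4.115*h - 2.414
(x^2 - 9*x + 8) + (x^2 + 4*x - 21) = 2*x^2 - 5*x - 13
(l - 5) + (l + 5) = 2*l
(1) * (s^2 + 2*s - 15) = s^2 + 2*s - 15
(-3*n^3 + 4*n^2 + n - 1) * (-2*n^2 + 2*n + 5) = 6*n^5 - 14*n^4 - 9*n^3 + 24*n^2 + 3*n - 5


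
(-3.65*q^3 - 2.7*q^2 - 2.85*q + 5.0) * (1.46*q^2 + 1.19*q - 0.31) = -5.329*q^5 - 8.2855*q^4 - 6.2425*q^3 + 4.7455*q^2 + 6.8335*q - 1.55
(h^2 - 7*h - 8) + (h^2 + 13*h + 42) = 2*h^2 + 6*h + 34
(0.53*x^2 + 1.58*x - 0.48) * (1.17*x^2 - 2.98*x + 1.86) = 0.6201*x^4 + 0.2692*x^3 - 4.2842*x^2 + 4.3692*x - 0.8928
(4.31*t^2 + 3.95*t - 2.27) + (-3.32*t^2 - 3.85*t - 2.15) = 0.99*t^2 + 0.1*t - 4.42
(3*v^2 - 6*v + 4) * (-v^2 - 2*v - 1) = -3*v^4 + 5*v^2 - 2*v - 4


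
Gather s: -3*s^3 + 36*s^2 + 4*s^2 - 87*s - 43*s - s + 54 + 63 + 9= -3*s^3 + 40*s^2 - 131*s + 126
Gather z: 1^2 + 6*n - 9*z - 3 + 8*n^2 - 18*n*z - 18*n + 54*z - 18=8*n^2 - 12*n + z*(45 - 18*n) - 20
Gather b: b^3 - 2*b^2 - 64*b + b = b^3 - 2*b^2 - 63*b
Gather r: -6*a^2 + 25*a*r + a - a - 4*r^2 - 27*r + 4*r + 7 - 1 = -6*a^2 - 4*r^2 + r*(25*a - 23) + 6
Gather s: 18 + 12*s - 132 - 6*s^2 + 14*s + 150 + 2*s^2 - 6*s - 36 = -4*s^2 + 20*s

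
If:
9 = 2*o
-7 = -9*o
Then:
No Solution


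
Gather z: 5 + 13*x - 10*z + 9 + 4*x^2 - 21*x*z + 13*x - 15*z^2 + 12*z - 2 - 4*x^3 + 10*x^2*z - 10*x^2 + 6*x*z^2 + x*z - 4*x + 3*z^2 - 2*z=-4*x^3 - 6*x^2 + 22*x + z^2*(6*x - 12) + z*(10*x^2 - 20*x) + 12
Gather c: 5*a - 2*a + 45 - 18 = 3*a + 27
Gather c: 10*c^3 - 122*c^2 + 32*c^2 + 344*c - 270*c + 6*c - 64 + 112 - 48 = 10*c^3 - 90*c^2 + 80*c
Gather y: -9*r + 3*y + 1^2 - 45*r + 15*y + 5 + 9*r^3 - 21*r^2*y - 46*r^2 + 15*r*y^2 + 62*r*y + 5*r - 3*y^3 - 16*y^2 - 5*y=9*r^3 - 46*r^2 - 49*r - 3*y^3 + y^2*(15*r - 16) + y*(-21*r^2 + 62*r + 13) + 6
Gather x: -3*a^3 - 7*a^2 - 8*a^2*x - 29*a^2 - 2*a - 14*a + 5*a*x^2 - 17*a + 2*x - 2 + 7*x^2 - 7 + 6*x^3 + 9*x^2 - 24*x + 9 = -3*a^3 - 36*a^2 - 33*a + 6*x^3 + x^2*(5*a + 16) + x*(-8*a^2 - 22)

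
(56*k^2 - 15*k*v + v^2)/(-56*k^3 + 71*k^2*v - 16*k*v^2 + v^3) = 1/(-k + v)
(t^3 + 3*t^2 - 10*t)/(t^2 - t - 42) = t*(-t^2 - 3*t + 10)/(-t^2 + t + 42)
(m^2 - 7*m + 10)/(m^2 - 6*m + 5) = (m - 2)/(m - 1)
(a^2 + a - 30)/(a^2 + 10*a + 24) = (a - 5)/(a + 4)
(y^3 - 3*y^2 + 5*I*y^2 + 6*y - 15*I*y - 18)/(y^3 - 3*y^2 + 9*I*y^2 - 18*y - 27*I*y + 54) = (y - I)/(y + 3*I)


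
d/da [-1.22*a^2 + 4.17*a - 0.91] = 4.17 - 2.44*a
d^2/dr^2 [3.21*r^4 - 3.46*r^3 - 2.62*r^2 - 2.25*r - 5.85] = 38.52*r^2 - 20.76*r - 5.24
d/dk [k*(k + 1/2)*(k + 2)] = 3*k^2 + 5*k + 1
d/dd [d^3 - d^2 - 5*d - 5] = 3*d^2 - 2*d - 5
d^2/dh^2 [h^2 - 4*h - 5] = 2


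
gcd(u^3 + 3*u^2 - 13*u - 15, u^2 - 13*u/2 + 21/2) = u - 3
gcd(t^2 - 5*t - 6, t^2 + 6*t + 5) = t + 1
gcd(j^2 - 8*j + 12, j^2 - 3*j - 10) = 1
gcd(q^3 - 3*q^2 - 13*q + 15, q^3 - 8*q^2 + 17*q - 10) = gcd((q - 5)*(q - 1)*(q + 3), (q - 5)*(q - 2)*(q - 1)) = q^2 - 6*q + 5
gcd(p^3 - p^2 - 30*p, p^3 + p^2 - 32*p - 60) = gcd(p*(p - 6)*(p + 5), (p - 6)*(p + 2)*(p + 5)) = p^2 - p - 30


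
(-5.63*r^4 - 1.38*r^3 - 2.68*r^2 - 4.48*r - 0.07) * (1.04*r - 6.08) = -5.8552*r^5 + 32.7952*r^4 + 5.6032*r^3 + 11.6352*r^2 + 27.1656*r + 0.4256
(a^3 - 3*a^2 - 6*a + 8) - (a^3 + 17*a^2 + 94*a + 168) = -20*a^2 - 100*a - 160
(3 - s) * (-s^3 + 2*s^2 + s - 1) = s^4 - 5*s^3 + 5*s^2 + 4*s - 3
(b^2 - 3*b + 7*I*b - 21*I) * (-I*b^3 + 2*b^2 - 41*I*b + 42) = -I*b^5 + 9*b^4 + 3*I*b^4 - 27*b^3 - 27*I*b^3 + 329*b^2 + 81*I*b^2 - 987*b + 294*I*b - 882*I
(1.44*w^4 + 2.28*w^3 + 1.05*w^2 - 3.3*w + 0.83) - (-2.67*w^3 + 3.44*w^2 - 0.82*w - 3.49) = 1.44*w^4 + 4.95*w^3 - 2.39*w^2 - 2.48*w + 4.32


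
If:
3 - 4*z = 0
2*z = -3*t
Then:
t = -1/2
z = 3/4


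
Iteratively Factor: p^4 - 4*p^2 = (p - 2)*(p^3 + 2*p^2) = p*(p - 2)*(p^2 + 2*p) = p*(p - 2)*(p + 2)*(p)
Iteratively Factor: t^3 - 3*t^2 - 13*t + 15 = (t - 5)*(t^2 + 2*t - 3) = (t - 5)*(t + 3)*(t - 1)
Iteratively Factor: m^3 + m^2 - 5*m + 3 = (m + 3)*(m^2 - 2*m + 1) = (m - 1)*(m + 3)*(m - 1)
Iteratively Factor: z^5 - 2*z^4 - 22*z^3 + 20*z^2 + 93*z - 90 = (z - 1)*(z^4 - z^3 - 23*z^2 - 3*z + 90) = (z - 1)*(z + 3)*(z^3 - 4*z^2 - 11*z + 30) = (z - 1)*(z + 3)^2*(z^2 - 7*z + 10) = (z - 5)*(z - 1)*(z + 3)^2*(z - 2)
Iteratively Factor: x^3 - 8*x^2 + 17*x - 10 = (x - 1)*(x^2 - 7*x + 10) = (x - 5)*(x - 1)*(x - 2)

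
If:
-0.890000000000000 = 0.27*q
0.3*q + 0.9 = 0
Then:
No Solution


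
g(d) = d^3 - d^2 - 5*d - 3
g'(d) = 3*d^2 - 2*d - 5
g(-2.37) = -10.08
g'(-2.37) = 16.59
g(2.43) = -6.71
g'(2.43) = 7.85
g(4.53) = 46.79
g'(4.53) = 47.50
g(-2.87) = -20.53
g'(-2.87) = 25.45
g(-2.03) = -5.34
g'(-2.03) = 11.42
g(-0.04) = -2.80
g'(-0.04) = -4.92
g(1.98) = -9.06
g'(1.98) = 2.80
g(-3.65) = -46.70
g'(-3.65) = 42.27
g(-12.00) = -1815.00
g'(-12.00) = 451.00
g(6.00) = 147.00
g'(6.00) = 91.00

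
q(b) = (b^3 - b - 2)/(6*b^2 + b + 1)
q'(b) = (-12*b - 1)*(b^3 - b - 2)/(6*b^2 + b + 1)^2 + (3*b^2 - 1)/(6*b^2 + b + 1) = ((12*b + 1)*(-b^3 + b + 2) + (3*b^2 - 1)*(6*b^2 + b + 1))/(6*b^2 + b + 1)^2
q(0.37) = -1.06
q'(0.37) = 2.36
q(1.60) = 0.03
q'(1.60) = 0.34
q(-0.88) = -0.38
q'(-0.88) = -0.48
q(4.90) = 0.74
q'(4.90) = 0.18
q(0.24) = -1.40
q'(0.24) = 2.91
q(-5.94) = -0.99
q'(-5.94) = 0.17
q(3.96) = 0.57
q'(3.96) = 0.19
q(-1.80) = -0.32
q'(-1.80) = 0.11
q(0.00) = -2.00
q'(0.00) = 1.00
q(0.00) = -2.00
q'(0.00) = 1.00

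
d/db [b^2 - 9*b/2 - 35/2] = 2*b - 9/2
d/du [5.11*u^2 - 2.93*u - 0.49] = 10.22*u - 2.93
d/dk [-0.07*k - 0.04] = -0.0700000000000000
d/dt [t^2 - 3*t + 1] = 2*t - 3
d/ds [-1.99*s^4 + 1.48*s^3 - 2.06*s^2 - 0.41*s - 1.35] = -7.96*s^3 + 4.44*s^2 - 4.12*s - 0.41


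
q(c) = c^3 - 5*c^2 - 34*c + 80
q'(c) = 3*c^2 - 10*c - 34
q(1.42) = 24.50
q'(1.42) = -42.15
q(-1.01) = 108.21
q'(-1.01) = -20.84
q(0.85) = 48.10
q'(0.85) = -40.33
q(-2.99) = 110.23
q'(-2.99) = 22.72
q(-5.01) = -0.91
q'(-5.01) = 91.40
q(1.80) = 8.43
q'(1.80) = -42.28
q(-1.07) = 109.43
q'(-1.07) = -19.87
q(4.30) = -79.14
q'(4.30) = -21.53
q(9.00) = 98.00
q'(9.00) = 119.00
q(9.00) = 98.00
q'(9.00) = 119.00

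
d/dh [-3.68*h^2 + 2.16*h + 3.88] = 2.16 - 7.36*h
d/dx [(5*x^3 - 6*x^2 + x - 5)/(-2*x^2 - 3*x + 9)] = (-10*x^4 - 30*x^3 + 155*x^2 - 128*x - 6)/(4*x^4 + 12*x^3 - 27*x^2 - 54*x + 81)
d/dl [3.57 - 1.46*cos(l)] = 1.46*sin(l)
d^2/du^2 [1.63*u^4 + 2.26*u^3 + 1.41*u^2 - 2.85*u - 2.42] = 19.56*u^2 + 13.56*u + 2.82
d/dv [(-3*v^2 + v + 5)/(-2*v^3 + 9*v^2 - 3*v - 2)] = (-6*v^4 + 4*v^3 + 30*v^2 - 78*v + 13)/(4*v^6 - 36*v^5 + 93*v^4 - 46*v^3 - 27*v^2 + 12*v + 4)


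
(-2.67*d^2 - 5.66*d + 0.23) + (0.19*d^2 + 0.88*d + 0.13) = -2.48*d^2 - 4.78*d + 0.36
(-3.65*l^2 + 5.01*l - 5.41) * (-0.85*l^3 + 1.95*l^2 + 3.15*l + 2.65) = 3.1025*l^5 - 11.376*l^4 + 2.8705*l^3 - 4.4405*l^2 - 3.765*l - 14.3365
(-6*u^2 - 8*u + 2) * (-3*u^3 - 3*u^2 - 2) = 18*u^5 + 42*u^4 + 18*u^3 + 6*u^2 + 16*u - 4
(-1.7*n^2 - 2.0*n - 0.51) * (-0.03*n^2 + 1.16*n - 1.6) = 0.051*n^4 - 1.912*n^3 + 0.4153*n^2 + 2.6084*n + 0.816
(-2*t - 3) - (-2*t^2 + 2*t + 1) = 2*t^2 - 4*t - 4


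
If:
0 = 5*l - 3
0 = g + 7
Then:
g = -7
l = 3/5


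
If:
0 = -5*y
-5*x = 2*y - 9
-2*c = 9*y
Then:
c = 0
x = 9/5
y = 0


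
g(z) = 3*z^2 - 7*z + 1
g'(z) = 6*z - 7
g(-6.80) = 187.32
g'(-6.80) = -47.80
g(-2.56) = 38.58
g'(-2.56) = -22.36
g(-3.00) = 49.00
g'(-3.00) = -25.00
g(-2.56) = 38.58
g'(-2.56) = -22.36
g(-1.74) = 22.26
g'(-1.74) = -17.44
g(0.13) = 0.14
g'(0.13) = -6.22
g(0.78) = -2.63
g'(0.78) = -2.32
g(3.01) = 7.11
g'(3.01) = 11.06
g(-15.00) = 781.00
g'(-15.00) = -97.00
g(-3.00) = 49.00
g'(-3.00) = -25.00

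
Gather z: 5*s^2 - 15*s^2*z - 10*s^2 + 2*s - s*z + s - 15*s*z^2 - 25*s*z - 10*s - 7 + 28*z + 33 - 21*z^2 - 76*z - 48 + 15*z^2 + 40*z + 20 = -5*s^2 - 7*s + z^2*(-15*s - 6) + z*(-15*s^2 - 26*s - 8) - 2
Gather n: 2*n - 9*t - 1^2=2*n - 9*t - 1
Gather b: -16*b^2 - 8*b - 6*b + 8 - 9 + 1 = -16*b^2 - 14*b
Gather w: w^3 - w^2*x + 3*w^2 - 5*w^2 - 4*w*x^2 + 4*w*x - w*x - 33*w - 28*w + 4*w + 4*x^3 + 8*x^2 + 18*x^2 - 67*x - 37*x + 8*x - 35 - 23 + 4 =w^3 + w^2*(-x - 2) + w*(-4*x^2 + 3*x - 57) + 4*x^3 + 26*x^2 - 96*x - 54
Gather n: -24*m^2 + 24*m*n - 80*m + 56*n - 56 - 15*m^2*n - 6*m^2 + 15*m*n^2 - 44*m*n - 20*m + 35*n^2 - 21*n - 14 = -30*m^2 - 100*m + n^2*(15*m + 35) + n*(-15*m^2 - 20*m + 35) - 70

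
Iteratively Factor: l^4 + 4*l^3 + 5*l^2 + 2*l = (l + 2)*(l^3 + 2*l^2 + l) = l*(l + 2)*(l^2 + 2*l + 1) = l*(l + 1)*(l + 2)*(l + 1)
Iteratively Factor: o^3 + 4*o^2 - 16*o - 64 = (o - 4)*(o^2 + 8*o + 16) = (o - 4)*(o + 4)*(o + 4)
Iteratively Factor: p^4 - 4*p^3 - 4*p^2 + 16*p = (p)*(p^3 - 4*p^2 - 4*p + 16) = p*(p - 2)*(p^2 - 2*p - 8) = p*(p - 2)*(p + 2)*(p - 4)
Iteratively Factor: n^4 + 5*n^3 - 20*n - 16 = (n + 4)*(n^3 + n^2 - 4*n - 4) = (n + 2)*(n + 4)*(n^2 - n - 2) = (n - 2)*(n + 2)*(n + 4)*(n + 1)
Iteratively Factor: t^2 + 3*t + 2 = (t + 2)*(t + 1)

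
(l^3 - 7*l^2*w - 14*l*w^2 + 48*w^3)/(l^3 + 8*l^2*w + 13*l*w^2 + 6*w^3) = (l^3 - 7*l^2*w - 14*l*w^2 + 48*w^3)/(l^3 + 8*l^2*w + 13*l*w^2 + 6*w^3)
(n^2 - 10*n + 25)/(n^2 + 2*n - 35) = (n - 5)/(n + 7)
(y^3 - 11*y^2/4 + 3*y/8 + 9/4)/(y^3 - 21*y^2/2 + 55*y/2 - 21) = (y + 3/4)/(y - 7)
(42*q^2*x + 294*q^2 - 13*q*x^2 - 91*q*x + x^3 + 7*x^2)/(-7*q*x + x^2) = -6*q - 42*q/x + x + 7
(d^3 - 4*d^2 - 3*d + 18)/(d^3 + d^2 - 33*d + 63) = (d + 2)/(d + 7)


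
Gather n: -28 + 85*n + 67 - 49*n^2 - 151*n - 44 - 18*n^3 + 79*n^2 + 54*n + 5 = -18*n^3 + 30*n^2 - 12*n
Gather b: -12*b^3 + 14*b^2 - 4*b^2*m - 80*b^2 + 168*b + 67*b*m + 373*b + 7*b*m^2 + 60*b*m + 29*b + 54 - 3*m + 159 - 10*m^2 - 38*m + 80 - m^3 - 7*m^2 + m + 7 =-12*b^3 + b^2*(-4*m - 66) + b*(7*m^2 + 127*m + 570) - m^3 - 17*m^2 - 40*m + 300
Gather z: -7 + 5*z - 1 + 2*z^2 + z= 2*z^2 + 6*z - 8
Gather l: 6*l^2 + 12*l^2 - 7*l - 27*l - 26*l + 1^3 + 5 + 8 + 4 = 18*l^2 - 60*l + 18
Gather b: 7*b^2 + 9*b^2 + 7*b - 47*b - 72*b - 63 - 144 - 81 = 16*b^2 - 112*b - 288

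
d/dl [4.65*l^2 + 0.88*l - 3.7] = 9.3*l + 0.88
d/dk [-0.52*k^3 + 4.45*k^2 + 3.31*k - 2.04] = -1.56*k^2 + 8.9*k + 3.31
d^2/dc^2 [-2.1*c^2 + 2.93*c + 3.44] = -4.20000000000000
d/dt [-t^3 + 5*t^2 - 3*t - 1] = -3*t^2 + 10*t - 3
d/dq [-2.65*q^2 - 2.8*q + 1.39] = -5.3*q - 2.8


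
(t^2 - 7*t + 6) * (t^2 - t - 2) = t^4 - 8*t^3 + 11*t^2 + 8*t - 12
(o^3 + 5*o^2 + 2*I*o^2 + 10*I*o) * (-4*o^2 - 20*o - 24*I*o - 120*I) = -4*o^5 - 40*o^4 - 32*I*o^4 - 52*o^3 - 320*I*o^3 + 480*o^2 - 800*I*o^2 + 1200*o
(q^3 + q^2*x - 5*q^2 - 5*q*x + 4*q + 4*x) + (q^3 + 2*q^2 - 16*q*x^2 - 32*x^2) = 2*q^3 + q^2*x - 3*q^2 - 16*q*x^2 - 5*q*x + 4*q - 32*x^2 + 4*x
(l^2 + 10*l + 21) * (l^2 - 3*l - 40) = l^4 + 7*l^3 - 49*l^2 - 463*l - 840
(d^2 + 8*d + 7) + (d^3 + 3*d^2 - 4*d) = d^3 + 4*d^2 + 4*d + 7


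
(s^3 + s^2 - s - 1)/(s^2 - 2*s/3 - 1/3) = 3*(s^2 + 2*s + 1)/(3*s + 1)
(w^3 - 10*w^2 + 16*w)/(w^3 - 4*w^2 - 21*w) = (-w^2 + 10*w - 16)/(-w^2 + 4*w + 21)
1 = 1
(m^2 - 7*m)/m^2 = (m - 7)/m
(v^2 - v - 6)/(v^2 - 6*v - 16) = (v - 3)/(v - 8)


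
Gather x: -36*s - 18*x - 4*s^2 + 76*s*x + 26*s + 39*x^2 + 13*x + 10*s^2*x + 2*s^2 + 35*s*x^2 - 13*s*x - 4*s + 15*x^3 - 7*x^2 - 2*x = -2*s^2 - 14*s + 15*x^3 + x^2*(35*s + 32) + x*(10*s^2 + 63*s - 7)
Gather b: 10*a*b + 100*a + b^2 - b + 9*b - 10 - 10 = 100*a + b^2 + b*(10*a + 8) - 20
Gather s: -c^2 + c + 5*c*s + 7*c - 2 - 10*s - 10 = -c^2 + 8*c + s*(5*c - 10) - 12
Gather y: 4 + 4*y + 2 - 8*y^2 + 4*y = -8*y^2 + 8*y + 6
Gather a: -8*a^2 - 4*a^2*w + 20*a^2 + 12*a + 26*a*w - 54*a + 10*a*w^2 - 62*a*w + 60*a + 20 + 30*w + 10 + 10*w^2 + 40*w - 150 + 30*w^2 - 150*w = a^2*(12 - 4*w) + a*(10*w^2 - 36*w + 18) + 40*w^2 - 80*w - 120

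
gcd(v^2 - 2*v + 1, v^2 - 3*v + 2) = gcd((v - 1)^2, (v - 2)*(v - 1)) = v - 1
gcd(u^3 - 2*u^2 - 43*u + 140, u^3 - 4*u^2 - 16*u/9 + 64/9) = u - 4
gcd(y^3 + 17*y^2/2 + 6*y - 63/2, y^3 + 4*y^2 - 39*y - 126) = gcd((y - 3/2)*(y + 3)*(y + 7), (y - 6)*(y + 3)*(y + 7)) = y^2 + 10*y + 21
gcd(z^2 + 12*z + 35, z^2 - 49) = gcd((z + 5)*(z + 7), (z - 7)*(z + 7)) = z + 7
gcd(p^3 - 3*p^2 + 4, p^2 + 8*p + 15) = 1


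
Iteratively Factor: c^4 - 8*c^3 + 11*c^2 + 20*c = (c - 5)*(c^3 - 3*c^2 - 4*c) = (c - 5)*(c + 1)*(c^2 - 4*c) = (c - 5)*(c - 4)*(c + 1)*(c)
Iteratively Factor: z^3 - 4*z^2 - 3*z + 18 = (z + 2)*(z^2 - 6*z + 9) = (z - 3)*(z + 2)*(z - 3)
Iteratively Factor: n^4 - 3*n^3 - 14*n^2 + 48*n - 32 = (n - 1)*(n^3 - 2*n^2 - 16*n + 32) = (n - 4)*(n - 1)*(n^2 + 2*n - 8) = (n - 4)*(n - 2)*(n - 1)*(n + 4)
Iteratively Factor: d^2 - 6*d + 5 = (d - 1)*(d - 5)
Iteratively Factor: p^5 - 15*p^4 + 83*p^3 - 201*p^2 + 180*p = (p - 5)*(p^4 - 10*p^3 + 33*p^2 - 36*p) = (p - 5)*(p - 4)*(p^3 - 6*p^2 + 9*p) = p*(p - 5)*(p - 4)*(p^2 - 6*p + 9) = p*(p - 5)*(p - 4)*(p - 3)*(p - 3)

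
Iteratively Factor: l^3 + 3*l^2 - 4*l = (l + 4)*(l^2 - l) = l*(l + 4)*(l - 1)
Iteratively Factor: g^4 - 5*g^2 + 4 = (g - 1)*(g^3 + g^2 - 4*g - 4) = (g - 2)*(g - 1)*(g^2 + 3*g + 2) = (g - 2)*(g - 1)*(g + 2)*(g + 1)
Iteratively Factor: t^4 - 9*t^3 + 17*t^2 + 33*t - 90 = (t - 3)*(t^3 - 6*t^2 - t + 30) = (t - 3)^2*(t^2 - 3*t - 10) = (t - 5)*(t - 3)^2*(t + 2)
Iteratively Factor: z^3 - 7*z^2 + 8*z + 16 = (z - 4)*(z^2 - 3*z - 4) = (z - 4)*(z + 1)*(z - 4)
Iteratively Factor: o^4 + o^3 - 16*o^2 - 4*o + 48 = (o - 2)*(o^3 + 3*o^2 - 10*o - 24) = (o - 2)*(o + 2)*(o^2 + o - 12) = (o - 3)*(o - 2)*(o + 2)*(o + 4)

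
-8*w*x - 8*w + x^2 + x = (-8*w + x)*(x + 1)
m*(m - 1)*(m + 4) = m^3 + 3*m^2 - 4*m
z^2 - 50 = (z - 5*sqrt(2))*(z + 5*sqrt(2))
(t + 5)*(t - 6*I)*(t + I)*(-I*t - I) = -I*t^4 - 5*t^3 - 6*I*t^3 - 30*t^2 - 11*I*t^2 - 25*t - 36*I*t - 30*I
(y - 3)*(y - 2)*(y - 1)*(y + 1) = y^4 - 5*y^3 + 5*y^2 + 5*y - 6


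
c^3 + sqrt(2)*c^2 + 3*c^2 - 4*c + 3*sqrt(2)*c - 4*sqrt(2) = (c - 1)*(c + 4)*(c + sqrt(2))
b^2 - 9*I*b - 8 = (b - 8*I)*(b - I)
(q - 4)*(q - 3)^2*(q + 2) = q^4 - 8*q^3 + 13*q^2 + 30*q - 72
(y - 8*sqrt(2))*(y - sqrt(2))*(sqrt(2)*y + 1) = sqrt(2)*y^3 - 17*y^2 + 7*sqrt(2)*y + 16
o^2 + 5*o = o*(o + 5)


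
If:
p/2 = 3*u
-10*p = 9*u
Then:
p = 0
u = 0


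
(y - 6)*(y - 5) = y^2 - 11*y + 30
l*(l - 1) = l^2 - l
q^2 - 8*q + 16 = (q - 4)^2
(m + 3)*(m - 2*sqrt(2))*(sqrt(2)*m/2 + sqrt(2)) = sqrt(2)*m^3/2 - 2*m^2 + 5*sqrt(2)*m^2/2 - 10*m + 3*sqrt(2)*m - 12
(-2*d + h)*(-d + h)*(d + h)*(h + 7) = 2*d^3*h + 14*d^3 - d^2*h^2 - 7*d^2*h - 2*d*h^3 - 14*d*h^2 + h^4 + 7*h^3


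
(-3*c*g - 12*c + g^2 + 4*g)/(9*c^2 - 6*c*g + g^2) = (-g - 4)/(3*c - g)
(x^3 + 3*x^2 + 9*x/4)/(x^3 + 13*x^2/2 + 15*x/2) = (x + 3/2)/(x + 5)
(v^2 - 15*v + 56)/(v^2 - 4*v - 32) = (v - 7)/(v + 4)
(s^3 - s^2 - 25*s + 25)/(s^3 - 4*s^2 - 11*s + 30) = (s^2 + 4*s - 5)/(s^2 + s - 6)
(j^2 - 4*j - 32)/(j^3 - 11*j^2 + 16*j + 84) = (j^2 - 4*j - 32)/(j^3 - 11*j^2 + 16*j + 84)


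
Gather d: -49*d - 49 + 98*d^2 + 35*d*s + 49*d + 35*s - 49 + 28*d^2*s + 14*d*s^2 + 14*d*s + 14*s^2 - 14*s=d^2*(28*s + 98) + d*(14*s^2 + 49*s) + 14*s^2 + 21*s - 98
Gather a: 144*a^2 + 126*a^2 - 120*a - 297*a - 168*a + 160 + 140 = 270*a^2 - 585*a + 300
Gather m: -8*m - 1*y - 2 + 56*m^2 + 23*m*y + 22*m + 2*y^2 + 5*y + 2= 56*m^2 + m*(23*y + 14) + 2*y^2 + 4*y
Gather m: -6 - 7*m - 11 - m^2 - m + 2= -m^2 - 8*m - 15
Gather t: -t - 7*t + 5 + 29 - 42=-8*t - 8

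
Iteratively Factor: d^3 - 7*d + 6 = (d + 3)*(d^2 - 3*d + 2) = (d - 1)*(d + 3)*(d - 2)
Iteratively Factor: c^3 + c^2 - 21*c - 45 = (c - 5)*(c^2 + 6*c + 9) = (c - 5)*(c + 3)*(c + 3)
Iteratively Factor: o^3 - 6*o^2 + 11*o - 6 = (o - 2)*(o^2 - 4*o + 3) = (o - 2)*(o - 1)*(o - 3)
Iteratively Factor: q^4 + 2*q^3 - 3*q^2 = (q - 1)*(q^3 + 3*q^2) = (q - 1)*(q + 3)*(q^2) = q*(q - 1)*(q + 3)*(q)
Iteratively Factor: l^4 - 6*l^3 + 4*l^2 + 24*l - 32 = (l - 4)*(l^3 - 2*l^2 - 4*l + 8) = (l - 4)*(l - 2)*(l^2 - 4) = (l - 4)*(l - 2)^2*(l + 2)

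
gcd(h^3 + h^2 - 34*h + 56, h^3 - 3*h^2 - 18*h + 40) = h - 2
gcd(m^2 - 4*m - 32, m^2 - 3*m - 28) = m + 4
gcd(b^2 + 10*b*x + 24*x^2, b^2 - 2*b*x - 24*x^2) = b + 4*x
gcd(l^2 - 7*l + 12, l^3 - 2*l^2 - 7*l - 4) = l - 4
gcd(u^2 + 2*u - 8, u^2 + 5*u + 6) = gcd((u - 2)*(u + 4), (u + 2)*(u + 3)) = 1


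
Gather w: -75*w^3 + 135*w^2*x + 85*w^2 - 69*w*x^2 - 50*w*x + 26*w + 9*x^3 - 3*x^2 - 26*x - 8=-75*w^3 + w^2*(135*x + 85) + w*(-69*x^2 - 50*x + 26) + 9*x^3 - 3*x^2 - 26*x - 8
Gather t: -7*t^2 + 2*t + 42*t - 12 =-7*t^2 + 44*t - 12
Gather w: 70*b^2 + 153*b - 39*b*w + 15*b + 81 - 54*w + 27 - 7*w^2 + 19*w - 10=70*b^2 + 168*b - 7*w^2 + w*(-39*b - 35) + 98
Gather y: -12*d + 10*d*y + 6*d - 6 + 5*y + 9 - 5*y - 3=10*d*y - 6*d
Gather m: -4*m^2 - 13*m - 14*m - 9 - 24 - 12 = -4*m^2 - 27*m - 45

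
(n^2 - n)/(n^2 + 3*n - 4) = n/(n + 4)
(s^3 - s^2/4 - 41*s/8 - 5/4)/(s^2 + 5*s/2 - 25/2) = (4*s^2 + 9*s + 2)/(4*(s + 5))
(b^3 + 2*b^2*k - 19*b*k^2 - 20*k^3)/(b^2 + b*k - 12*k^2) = (b^3 + 2*b^2*k - 19*b*k^2 - 20*k^3)/(b^2 + b*k - 12*k^2)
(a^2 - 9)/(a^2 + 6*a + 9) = (a - 3)/(a + 3)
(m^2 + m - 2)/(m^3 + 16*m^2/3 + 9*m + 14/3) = 3*(m - 1)/(3*m^2 + 10*m + 7)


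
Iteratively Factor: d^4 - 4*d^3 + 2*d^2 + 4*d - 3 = (d - 1)*(d^3 - 3*d^2 - d + 3) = (d - 1)*(d + 1)*(d^2 - 4*d + 3) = (d - 1)^2*(d + 1)*(d - 3)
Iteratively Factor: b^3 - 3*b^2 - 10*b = (b + 2)*(b^2 - 5*b) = b*(b + 2)*(b - 5)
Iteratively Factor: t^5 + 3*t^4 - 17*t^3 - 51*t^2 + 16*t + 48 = (t + 4)*(t^4 - t^3 - 13*t^2 + t + 12) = (t + 3)*(t + 4)*(t^3 - 4*t^2 - t + 4) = (t + 1)*(t + 3)*(t + 4)*(t^2 - 5*t + 4) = (t - 1)*(t + 1)*(t + 3)*(t + 4)*(t - 4)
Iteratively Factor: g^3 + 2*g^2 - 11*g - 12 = (g - 3)*(g^2 + 5*g + 4) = (g - 3)*(g + 1)*(g + 4)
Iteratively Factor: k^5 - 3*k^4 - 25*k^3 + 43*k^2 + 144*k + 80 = (k + 4)*(k^4 - 7*k^3 + 3*k^2 + 31*k + 20) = (k + 1)*(k + 4)*(k^3 - 8*k^2 + 11*k + 20) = (k - 5)*(k + 1)*(k + 4)*(k^2 - 3*k - 4) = (k - 5)*(k + 1)^2*(k + 4)*(k - 4)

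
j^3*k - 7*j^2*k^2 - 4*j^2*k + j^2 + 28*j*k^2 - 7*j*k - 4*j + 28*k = (j - 4)*(j - 7*k)*(j*k + 1)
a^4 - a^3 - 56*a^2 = a^2*(a - 8)*(a + 7)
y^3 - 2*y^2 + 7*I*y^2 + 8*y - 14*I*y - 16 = (y - 2)*(y - I)*(y + 8*I)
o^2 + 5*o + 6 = (o + 2)*(o + 3)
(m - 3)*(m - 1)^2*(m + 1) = m^4 - 4*m^3 + 2*m^2 + 4*m - 3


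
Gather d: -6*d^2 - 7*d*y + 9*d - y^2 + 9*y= -6*d^2 + d*(9 - 7*y) - y^2 + 9*y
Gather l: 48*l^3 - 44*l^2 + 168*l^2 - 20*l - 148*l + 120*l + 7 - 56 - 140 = 48*l^3 + 124*l^2 - 48*l - 189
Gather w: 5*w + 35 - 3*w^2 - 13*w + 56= -3*w^2 - 8*w + 91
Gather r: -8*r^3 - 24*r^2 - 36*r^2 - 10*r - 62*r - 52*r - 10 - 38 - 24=-8*r^3 - 60*r^2 - 124*r - 72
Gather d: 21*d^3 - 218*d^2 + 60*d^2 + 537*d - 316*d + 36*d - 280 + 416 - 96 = 21*d^3 - 158*d^2 + 257*d + 40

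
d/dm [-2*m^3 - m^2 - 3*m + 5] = -6*m^2 - 2*m - 3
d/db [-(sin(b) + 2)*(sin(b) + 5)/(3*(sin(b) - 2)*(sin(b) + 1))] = 4*(6*sin(b) - cos(2*b) + 2)*cos(b)/(3*(sin(b) - 2)^2*(sin(b) + 1)^2)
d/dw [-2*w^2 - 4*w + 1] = -4*w - 4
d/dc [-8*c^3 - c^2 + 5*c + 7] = -24*c^2 - 2*c + 5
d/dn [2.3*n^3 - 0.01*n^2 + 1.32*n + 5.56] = 6.9*n^2 - 0.02*n + 1.32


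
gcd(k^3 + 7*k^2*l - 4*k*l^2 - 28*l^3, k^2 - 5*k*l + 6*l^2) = k - 2*l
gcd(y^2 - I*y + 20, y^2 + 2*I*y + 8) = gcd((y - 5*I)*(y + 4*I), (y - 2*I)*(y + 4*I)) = y + 4*I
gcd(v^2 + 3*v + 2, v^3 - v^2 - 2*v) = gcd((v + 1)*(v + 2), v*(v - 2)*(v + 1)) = v + 1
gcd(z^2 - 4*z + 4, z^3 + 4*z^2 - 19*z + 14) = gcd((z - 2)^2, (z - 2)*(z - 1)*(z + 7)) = z - 2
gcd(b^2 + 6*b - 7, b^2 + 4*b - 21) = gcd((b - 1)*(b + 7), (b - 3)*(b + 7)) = b + 7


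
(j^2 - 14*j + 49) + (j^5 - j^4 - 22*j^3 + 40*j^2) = j^5 - j^4 - 22*j^3 + 41*j^2 - 14*j + 49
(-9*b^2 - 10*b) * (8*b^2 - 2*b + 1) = -72*b^4 - 62*b^3 + 11*b^2 - 10*b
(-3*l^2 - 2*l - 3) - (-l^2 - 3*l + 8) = -2*l^2 + l - 11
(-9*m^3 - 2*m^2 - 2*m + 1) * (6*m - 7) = -54*m^4 + 51*m^3 + 2*m^2 + 20*m - 7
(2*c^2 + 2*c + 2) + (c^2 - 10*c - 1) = 3*c^2 - 8*c + 1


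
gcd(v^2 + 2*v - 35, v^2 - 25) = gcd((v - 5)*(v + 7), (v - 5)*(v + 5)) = v - 5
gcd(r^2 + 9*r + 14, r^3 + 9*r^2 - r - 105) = r + 7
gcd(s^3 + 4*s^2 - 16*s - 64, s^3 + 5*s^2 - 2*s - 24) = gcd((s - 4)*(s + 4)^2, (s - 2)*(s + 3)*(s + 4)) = s + 4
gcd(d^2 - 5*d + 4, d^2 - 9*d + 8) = d - 1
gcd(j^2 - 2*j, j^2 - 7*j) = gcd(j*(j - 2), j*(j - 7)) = j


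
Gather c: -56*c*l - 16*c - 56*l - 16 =c*(-56*l - 16) - 56*l - 16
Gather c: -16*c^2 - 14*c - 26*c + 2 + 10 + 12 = -16*c^2 - 40*c + 24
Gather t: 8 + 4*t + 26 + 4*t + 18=8*t + 52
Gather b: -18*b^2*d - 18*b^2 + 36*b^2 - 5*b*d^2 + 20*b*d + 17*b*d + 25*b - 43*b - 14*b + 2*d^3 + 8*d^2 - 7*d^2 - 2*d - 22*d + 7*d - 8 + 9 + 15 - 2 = b^2*(18 - 18*d) + b*(-5*d^2 + 37*d - 32) + 2*d^3 + d^2 - 17*d + 14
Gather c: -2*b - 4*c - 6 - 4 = -2*b - 4*c - 10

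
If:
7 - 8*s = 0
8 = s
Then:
No Solution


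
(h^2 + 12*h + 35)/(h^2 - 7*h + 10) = (h^2 + 12*h + 35)/(h^2 - 7*h + 10)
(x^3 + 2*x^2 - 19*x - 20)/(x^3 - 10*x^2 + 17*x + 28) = (x + 5)/(x - 7)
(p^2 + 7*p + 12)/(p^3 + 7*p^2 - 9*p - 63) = (p + 4)/(p^2 + 4*p - 21)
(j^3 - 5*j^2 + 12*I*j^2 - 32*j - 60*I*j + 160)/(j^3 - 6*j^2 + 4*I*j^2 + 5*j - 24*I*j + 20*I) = (j + 8*I)/(j - 1)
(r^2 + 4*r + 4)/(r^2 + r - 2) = (r + 2)/(r - 1)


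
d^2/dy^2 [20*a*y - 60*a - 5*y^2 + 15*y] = -10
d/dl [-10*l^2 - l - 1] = -20*l - 1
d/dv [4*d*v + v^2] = 4*d + 2*v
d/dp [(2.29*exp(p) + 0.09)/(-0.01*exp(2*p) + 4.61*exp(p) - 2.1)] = (0.0229*exp(2*p) + 0.00179999999999936*exp(p) - 5.2239)*exp(p)/(0.0001*exp(4*p) - 0.0922*exp(3*p) + 21.2941*exp(2*p) - 19.362*exp(p) + 4.41)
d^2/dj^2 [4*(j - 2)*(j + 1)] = 8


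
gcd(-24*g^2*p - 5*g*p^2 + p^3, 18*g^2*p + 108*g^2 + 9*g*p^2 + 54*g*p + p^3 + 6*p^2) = 3*g + p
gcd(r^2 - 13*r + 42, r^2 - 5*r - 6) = r - 6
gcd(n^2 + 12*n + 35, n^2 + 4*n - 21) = n + 7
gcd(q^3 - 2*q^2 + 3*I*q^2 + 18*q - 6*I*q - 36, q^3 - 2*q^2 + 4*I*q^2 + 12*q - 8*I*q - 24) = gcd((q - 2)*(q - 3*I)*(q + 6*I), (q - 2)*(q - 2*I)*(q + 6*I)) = q^2 + q*(-2 + 6*I) - 12*I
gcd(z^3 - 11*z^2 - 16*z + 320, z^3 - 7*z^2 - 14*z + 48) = z - 8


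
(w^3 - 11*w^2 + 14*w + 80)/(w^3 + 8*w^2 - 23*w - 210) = (w^2 - 6*w - 16)/(w^2 + 13*w + 42)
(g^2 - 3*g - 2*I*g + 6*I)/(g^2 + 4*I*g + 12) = (g - 3)/(g + 6*I)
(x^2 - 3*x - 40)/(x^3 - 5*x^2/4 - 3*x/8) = 8*(-x^2 + 3*x + 40)/(x*(-8*x^2 + 10*x + 3))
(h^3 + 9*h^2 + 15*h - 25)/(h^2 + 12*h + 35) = (h^2 + 4*h - 5)/(h + 7)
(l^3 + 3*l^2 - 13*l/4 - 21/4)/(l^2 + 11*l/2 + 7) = (2*l^2 - l - 3)/(2*(l + 2))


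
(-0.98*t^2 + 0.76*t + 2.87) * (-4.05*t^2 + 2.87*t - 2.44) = 3.969*t^4 - 5.8906*t^3 - 7.0511*t^2 + 6.3825*t - 7.0028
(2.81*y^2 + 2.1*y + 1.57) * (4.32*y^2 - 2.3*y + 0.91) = 12.1392*y^4 + 2.609*y^3 + 4.5095*y^2 - 1.7*y + 1.4287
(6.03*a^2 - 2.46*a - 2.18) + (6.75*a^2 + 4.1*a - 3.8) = 12.78*a^2 + 1.64*a - 5.98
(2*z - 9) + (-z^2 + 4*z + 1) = -z^2 + 6*z - 8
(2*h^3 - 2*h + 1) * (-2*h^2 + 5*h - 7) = -4*h^5 + 10*h^4 - 10*h^3 - 12*h^2 + 19*h - 7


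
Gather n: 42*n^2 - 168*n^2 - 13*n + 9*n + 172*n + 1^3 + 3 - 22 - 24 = -126*n^2 + 168*n - 42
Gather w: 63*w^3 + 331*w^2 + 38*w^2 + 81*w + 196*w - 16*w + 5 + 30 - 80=63*w^3 + 369*w^2 + 261*w - 45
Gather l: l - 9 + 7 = l - 2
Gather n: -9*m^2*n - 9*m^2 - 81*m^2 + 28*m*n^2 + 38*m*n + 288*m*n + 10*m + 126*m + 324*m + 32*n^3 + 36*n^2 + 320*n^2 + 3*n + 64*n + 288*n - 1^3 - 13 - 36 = -90*m^2 + 460*m + 32*n^3 + n^2*(28*m + 356) + n*(-9*m^2 + 326*m + 355) - 50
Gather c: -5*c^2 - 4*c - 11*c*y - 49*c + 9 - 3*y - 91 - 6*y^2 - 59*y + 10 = -5*c^2 + c*(-11*y - 53) - 6*y^2 - 62*y - 72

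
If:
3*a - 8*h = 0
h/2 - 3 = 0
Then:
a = 16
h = 6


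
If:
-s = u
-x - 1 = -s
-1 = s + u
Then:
No Solution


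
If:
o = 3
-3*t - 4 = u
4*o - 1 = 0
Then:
No Solution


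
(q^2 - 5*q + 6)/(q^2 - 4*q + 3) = (q - 2)/(q - 1)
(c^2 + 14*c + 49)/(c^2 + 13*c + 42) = (c + 7)/(c + 6)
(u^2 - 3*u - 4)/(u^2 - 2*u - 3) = (u - 4)/(u - 3)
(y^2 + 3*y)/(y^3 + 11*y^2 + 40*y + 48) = y/(y^2 + 8*y + 16)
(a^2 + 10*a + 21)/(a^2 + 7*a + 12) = (a + 7)/(a + 4)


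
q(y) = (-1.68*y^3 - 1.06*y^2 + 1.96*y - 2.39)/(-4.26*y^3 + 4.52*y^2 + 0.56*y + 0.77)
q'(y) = (-5.04*y^2 - 2.12*y + 1.96)/(-4.26*y^3 + 4.52*y^2 + 0.56*y + 0.77) + (12.78*y^2 - 9.04*y - 0.56)*(-1.68*y^3 - 1.06*y^2 + 1.96*y - 2.39)/(-4.26*y^3 + 4.52*y^2 + 0.56*y + 0.77)^2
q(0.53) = -1.12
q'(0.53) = 0.81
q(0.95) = -1.69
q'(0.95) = -5.00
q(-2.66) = 0.15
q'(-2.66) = -0.10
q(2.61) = 0.80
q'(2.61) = -0.30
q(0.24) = -1.81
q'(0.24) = 4.32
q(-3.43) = 0.21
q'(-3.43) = -0.06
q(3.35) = 0.66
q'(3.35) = -0.12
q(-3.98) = 0.23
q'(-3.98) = -0.04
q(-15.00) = 0.35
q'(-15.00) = -0.00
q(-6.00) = 0.29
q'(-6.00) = -0.02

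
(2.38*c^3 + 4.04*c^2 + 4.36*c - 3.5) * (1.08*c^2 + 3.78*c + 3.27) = 2.5704*c^5 + 13.3596*c^4 + 27.7626*c^3 + 25.9116*c^2 + 1.0272*c - 11.445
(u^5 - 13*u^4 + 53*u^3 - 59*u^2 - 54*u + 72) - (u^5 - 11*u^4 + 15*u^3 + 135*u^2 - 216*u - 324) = -2*u^4 + 38*u^3 - 194*u^2 + 162*u + 396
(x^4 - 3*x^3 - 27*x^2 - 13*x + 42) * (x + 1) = x^5 - 2*x^4 - 30*x^3 - 40*x^2 + 29*x + 42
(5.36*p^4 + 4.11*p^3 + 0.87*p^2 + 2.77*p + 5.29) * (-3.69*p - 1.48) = -19.7784*p^5 - 23.0987*p^4 - 9.2931*p^3 - 11.5089*p^2 - 23.6197*p - 7.8292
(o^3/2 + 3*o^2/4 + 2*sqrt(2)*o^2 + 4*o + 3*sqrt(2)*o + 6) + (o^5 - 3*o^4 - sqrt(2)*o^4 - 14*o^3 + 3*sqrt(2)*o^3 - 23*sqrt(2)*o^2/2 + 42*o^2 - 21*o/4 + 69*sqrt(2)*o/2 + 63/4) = o^5 - 3*o^4 - sqrt(2)*o^4 - 27*o^3/2 + 3*sqrt(2)*o^3 - 19*sqrt(2)*o^2/2 + 171*o^2/4 - 5*o/4 + 75*sqrt(2)*o/2 + 87/4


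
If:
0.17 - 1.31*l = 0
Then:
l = 0.13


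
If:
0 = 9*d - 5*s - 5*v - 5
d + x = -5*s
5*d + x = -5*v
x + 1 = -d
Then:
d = 7/13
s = 1/5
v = -3/13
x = -20/13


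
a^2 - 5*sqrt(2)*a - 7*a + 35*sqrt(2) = (a - 7)*(a - 5*sqrt(2))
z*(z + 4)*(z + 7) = z^3 + 11*z^2 + 28*z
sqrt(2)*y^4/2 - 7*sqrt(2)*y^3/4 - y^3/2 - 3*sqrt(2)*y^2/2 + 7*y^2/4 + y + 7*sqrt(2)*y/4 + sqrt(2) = (y - 4)*(y + 1/2)*(y - sqrt(2))*(sqrt(2)*y/2 + 1/2)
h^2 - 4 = (h - 2)*(h + 2)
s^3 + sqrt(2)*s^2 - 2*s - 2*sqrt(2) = (s - sqrt(2))*(s + sqrt(2))^2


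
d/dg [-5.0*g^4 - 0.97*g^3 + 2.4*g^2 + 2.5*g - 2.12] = -20.0*g^3 - 2.91*g^2 + 4.8*g + 2.5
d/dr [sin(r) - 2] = cos(r)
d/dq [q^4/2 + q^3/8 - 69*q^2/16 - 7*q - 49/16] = 2*q^3 + 3*q^2/8 - 69*q/8 - 7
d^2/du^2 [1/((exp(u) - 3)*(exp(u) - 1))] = 4*(exp(3*u) - 3*exp(2*u) + exp(u) + 3)*exp(u)/(exp(6*u) - 12*exp(5*u) + 57*exp(4*u) - 136*exp(3*u) + 171*exp(2*u) - 108*exp(u) + 27)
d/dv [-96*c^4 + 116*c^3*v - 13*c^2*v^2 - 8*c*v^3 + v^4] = 116*c^3 - 26*c^2*v - 24*c*v^2 + 4*v^3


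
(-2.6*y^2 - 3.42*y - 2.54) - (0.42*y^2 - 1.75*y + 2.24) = -3.02*y^2 - 1.67*y - 4.78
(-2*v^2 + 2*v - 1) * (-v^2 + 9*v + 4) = 2*v^4 - 20*v^3 + 11*v^2 - v - 4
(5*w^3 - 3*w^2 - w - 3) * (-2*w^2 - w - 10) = -10*w^5 + w^4 - 45*w^3 + 37*w^2 + 13*w + 30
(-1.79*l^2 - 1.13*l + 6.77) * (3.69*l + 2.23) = -6.6051*l^3 - 8.1614*l^2 + 22.4614*l + 15.0971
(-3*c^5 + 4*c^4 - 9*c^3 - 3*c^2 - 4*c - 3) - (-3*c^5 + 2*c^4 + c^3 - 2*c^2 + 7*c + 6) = 2*c^4 - 10*c^3 - c^2 - 11*c - 9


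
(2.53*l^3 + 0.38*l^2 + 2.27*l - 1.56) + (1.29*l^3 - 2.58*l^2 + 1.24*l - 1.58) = 3.82*l^3 - 2.2*l^2 + 3.51*l - 3.14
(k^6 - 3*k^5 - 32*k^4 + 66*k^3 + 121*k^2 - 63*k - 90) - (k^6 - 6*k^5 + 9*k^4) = 3*k^5 - 41*k^4 + 66*k^3 + 121*k^2 - 63*k - 90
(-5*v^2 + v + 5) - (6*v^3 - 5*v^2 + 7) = -6*v^3 + v - 2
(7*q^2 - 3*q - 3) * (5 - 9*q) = -63*q^3 + 62*q^2 + 12*q - 15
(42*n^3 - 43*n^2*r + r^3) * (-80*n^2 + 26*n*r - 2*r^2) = -3360*n^5 + 4532*n^4*r - 1202*n^3*r^2 + 6*n^2*r^3 + 26*n*r^4 - 2*r^5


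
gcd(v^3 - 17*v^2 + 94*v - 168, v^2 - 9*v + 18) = v - 6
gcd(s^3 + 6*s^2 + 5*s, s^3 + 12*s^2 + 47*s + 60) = s + 5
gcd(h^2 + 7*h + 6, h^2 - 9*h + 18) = 1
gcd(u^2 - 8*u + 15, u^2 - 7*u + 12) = u - 3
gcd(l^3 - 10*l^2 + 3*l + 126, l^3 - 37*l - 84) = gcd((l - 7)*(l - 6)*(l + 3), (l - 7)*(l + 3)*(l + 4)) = l^2 - 4*l - 21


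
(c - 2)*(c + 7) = c^2 + 5*c - 14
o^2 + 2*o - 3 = (o - 1)*(o + 3)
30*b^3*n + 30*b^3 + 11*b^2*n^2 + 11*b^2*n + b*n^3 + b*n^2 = (5*b + n)*(6*b + n)*(b*n + b)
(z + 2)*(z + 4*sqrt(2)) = z^2 + 2*z + 4*sqrt(2)*z + 8*sqrt(2)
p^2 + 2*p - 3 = (p - 1)*(p + 3)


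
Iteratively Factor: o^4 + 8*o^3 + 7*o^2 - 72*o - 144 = (o + 3)*(o^3 + 5*o^2 - 8*o - 48) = (o + 3)*(o + 4)*(o^2 + o - 12) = (o - 3)*(o + 3)*(o + 4)*(o + 4)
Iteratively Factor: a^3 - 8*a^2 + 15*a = (a - 5)*(a^2 - 3*a) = a*(a - 5)*(a - 3)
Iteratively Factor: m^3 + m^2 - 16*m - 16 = (m + 4)*(m^2 - 3*m - 4) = (m + 1)*(m + 4)*(m - 4)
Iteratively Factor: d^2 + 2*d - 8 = (d + 4)*(d - 2)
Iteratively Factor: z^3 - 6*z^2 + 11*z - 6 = (z - 1)*(z^2 - 5*z + 6) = (z - 2)*(z - 1)*(z - 3)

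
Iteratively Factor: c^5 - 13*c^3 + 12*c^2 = (c + 4)*(c^4 - 4*c^3 + 3*c^2) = c*(c + 4)*(c^3 - 4*c^2 + 3*c) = c^2*(c + 4)*(c^2 - 4*c + 3) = c^2*(c - 3)*(c + 4)*(c - 1)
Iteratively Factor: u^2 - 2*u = (u)*(u - 2)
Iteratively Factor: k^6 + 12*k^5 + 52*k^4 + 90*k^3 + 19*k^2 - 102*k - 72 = (k + 2)*(k^5 + 10*k^4 + 32*k^3 + 26*k^2 - 33*k - 36) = (k + 1)*(k + 2)*(k^4 + 9*k^3 + 23*k^2 + 3*k - 36) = (k + 1)*(k + 2)*(k + 4)*(k^3 + 5*k^2 + 3*k - 9) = (k + 1)*(k + 2)*(k + 3)*(k + 4)*(k^2 + 2*k - 3) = (k + 1)*(k + 2)*(k + 3)^2*(k + 4)*(k - 1)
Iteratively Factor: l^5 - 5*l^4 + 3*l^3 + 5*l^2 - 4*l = (l + 1)*(l^4 - 6*l^3 + 9*l^2 - 4*l) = (l - 4)*(l + 1)*(l^3 - 2*l^2 + l) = (l - 4)*(l - 1)*(l + 1)*(l^2 - l) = (l - 4)*(l - 1)^2*(l + 1)*(l)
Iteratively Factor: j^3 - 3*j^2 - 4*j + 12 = (j - 3)*(j^2 - 4) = (j - 3)*(j + 2)*(j - 2)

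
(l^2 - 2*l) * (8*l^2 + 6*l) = 8*l^4 - 10*l^3 - 12*l^2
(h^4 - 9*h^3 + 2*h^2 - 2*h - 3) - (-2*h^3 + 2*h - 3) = h^4 - 7*h^3 + 2*h^2 - 4*h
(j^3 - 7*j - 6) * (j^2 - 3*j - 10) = j^5 - 3*j^4 - 17*j^3 + 15*j^2 + 88*j + 60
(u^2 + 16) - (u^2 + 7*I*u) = -7*I*u + 16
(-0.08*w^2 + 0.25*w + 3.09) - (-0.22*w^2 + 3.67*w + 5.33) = 0.14*w^2 - 3.42*w - 2.24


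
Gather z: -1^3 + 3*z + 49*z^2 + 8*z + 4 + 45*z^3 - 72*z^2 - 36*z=45*z^3 - 23*z^2 - 25*z + 3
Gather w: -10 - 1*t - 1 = -t - 11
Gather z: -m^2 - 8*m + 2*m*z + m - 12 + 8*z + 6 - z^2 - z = -m^2 - 7*m - z^2 + z*(2*m + 7) - 6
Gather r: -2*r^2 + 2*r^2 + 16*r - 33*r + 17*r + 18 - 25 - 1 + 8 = 0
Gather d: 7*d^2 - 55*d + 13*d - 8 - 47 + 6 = 7*d^2 - 42*d - 49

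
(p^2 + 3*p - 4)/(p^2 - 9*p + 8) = (p + 4)/(p - 8)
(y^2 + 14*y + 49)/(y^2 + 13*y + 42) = (y + 7)/(y + 6)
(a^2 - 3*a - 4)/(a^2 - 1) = (a - 4)/(a - 1)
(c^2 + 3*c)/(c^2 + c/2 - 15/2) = 2*c/(2*c - 5)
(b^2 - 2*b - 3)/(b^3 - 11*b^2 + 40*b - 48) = (b + 1)/(b^2 - 8*b + 16)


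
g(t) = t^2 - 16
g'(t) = 2*t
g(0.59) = -15.65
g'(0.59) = 1.18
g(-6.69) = 28.76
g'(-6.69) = -13.38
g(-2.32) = -10.62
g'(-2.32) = -4.64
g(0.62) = -15.62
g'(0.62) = 1.24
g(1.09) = -14.81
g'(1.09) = 2.18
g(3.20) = -5.76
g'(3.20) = 6.40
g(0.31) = -15.90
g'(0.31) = 0.62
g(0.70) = -15.51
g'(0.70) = 1.40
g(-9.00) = 65.00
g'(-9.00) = -18.00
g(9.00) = 65.00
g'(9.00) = 18.00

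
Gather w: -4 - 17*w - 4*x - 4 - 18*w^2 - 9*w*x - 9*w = -18*w^2 + w*(-9*x - 26) - 4*x - 8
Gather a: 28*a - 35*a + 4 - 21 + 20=3 - 7*a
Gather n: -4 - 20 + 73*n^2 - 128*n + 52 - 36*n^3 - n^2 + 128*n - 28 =-36*n^3 + 72*n^2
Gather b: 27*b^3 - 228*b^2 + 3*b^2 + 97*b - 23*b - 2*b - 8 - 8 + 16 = 27*b^3 - 225*b^2 + 72*b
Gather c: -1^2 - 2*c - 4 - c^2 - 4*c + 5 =-c^2 - 6*c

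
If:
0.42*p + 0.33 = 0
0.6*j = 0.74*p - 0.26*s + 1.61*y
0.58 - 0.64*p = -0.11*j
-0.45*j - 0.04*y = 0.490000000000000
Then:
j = -9.84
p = -0.79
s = 630.40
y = 98.50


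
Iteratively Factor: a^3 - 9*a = (a + 3)*(a^2 - 3*a) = a*(a + 3)*(a - 3)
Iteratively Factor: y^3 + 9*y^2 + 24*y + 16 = (y + 1)*(y^2 + 8*y + 16) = (y + 1)*(y + 4)*(y + 4)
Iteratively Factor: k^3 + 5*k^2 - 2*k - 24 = (k + 3)*(k^2 + 2*k - 8) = (k - 2)*(k + 3)*(k + 4)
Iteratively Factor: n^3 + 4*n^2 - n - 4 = (n - 1)*(n^2 + 5*n + 4) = (n - 1)*(n + 4)*(n + 1)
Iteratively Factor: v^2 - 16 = (v + 4)*(v - 4)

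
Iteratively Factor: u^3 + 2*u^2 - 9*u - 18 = (u + 3)*(u^2 - u - 6) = (u - 3)*(u + 3)*(u + 2)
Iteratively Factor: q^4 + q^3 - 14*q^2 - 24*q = (q + 3)*(q^3 - 2*q^2 - 8*q) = (q + 2)*(q + 3)*(q^2 - 4*q) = (q - 4)*(q + 2)*(q + 3)*(q)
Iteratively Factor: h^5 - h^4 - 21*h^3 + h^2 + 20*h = (h)*(h^4 - h^3 - 21*h^2 + h + 20) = h*(h - 1)*(h^3 - 21*h - 20) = h*(h - 1)*(h + 4)*(h^2 - 4*h - 5) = h*(h - 5)*(h - 1)*(h + 4)*(h + 1)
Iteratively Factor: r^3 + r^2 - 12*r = (r)*(r^2 + r - 12) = r*(r + 4)*(r - 3)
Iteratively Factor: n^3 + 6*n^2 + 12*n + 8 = (n + 2)*(n^2 + 4*n + 4) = (n + 2)^2*(n + 2)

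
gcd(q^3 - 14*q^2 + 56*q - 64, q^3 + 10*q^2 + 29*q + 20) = 1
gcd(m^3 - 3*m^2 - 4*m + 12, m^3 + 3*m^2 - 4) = m + 2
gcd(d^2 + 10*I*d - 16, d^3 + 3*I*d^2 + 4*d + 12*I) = d + 2*I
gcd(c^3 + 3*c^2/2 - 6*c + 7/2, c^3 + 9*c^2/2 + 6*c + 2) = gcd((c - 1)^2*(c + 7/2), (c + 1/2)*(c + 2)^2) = 1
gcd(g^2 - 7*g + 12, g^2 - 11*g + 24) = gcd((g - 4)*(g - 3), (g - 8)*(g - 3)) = g - 3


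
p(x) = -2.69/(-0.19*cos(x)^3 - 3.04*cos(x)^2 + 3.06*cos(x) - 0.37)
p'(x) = -2.69*(-0.57*sin(x)*cos(x)^2 - 6.08*sin(x)*cos(x) + 3.06*sin(x))/(-0.19*cos(x)^3 - 3.04*cos(x)^2 + 3.06*cos(x) - 0.37)^2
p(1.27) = -10.16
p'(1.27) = -44.28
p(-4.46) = 2.04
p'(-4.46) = -6.78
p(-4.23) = 1.11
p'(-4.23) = -2.33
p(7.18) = -8.69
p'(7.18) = 20.99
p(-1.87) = 1.76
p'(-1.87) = 5.27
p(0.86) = -9.62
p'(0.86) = 29.97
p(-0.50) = 17.44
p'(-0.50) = -147.10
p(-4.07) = 0.83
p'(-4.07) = -1.32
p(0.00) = 4.98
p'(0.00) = 0.00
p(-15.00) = 0.62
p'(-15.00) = 0.67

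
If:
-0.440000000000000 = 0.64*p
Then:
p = -0.69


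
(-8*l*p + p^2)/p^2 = (-8*l + p)/p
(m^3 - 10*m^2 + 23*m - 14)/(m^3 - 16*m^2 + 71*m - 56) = (m - 2)/(m - 8)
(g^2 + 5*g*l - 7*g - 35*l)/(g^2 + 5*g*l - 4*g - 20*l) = (g - 7)/(g - 4)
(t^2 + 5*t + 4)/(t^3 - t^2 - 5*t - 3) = (t + 4)/(t^2 - 2*t - 3)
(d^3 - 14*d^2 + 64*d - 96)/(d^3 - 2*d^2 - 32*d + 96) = (d - 6)/(d + 6)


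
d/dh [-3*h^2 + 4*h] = 4 - 6*h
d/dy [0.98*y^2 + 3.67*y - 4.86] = 1.96*y + 3.67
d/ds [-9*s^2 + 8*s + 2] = 8 - 18*s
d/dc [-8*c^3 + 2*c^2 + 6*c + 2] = -24*c^2 + 4*c + 6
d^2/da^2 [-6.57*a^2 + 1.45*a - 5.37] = -13.1400000000000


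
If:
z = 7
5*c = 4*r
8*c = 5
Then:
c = 5/8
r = 25/32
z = 7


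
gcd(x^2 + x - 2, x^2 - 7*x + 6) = x - 1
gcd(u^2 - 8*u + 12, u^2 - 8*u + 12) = u^2 - 8*u + 12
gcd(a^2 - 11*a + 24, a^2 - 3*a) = a - 3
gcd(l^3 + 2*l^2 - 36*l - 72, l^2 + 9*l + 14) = l + 2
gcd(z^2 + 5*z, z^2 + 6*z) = z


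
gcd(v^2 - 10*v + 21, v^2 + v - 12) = v - 3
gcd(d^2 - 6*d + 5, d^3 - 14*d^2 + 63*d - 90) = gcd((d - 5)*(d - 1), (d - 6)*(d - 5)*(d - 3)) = d - 5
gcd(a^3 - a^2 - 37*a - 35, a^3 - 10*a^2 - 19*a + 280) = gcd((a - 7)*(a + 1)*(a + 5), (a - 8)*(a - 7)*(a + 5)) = a^2 - 2*a - 35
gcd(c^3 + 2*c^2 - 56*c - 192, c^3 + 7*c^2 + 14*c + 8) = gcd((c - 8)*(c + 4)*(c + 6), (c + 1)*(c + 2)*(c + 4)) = c + 4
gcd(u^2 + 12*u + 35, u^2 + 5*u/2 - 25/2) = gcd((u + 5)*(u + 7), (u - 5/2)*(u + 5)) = u + 5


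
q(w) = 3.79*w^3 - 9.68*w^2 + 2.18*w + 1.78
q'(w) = 11.37*w^2 - 19.36*w + 2.18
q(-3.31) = -248.93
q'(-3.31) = 190.83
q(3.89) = 86.88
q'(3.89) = 98.92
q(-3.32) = -250.85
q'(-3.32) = 191.78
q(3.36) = 43.59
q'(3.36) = 65.49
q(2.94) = 20.83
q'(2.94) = 43.54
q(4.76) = 201.58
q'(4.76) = 167.64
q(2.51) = 6.20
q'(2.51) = 25.22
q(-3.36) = -258.59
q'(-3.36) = 195.59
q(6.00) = 485.02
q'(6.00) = 295.34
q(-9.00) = -3564.83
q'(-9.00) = 1097.39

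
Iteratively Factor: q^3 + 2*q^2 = (q)*(q^2 + 2*q) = q*(q + 2)*(q)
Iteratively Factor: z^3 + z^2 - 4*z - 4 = (z + 1)*(z^2 - 4) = (z + 1)*(z + 2)*(z - 2)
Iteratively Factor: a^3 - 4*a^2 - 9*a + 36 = (a - 4)*(a^2 - 9) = (a - 4)*(a - 3)*(a + 3)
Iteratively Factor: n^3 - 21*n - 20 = (n + 4)*(n^2 - 4*n - 5) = (n - 5)*(n + 4)*(n + 1)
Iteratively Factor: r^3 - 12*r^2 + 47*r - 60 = (r - 3)*(r^2 - 9*r + 20) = (r - 5)*(r - 3)*(r - 4)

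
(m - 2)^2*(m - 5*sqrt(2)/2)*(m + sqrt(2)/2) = m^4 - 4*m^3 - 2*sqrt(2)*m^3 + 3*m^2/2 + 8*sqrt(2)*m^2 - 8*sqrt(2)*m + 10*m - 10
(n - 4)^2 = n^2 - 8*n + 16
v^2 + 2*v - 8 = (v - 2)*(v + 4)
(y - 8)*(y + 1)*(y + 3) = y^3 - 4*y^2 - 29*y - 24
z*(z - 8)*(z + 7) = z^3 - z^2 - 56*z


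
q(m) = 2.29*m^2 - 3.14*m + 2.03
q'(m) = 4.58*m - 3.14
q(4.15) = 28.44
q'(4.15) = 15.87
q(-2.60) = 25.67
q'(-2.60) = -15.05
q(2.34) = 7.22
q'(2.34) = 7.58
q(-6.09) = 106.08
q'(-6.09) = -31.03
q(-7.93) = 170.94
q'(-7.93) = -39.46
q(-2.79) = 28.62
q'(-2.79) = -15.92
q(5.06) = 44.77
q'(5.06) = 20.03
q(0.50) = 1.03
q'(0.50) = -0.85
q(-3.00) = 32.06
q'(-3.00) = -16.88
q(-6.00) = 103.31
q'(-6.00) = -30.62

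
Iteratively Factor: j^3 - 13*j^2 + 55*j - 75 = (j - 5)*(j^2 - 8*j + 15) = (j - 5)^2*(j - 3)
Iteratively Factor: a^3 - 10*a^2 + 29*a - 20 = (a - 4)*(a^2 - 6*a + 5) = (a - 5)*(a - 4)*(a - 1)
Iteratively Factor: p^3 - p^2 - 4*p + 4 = (p + 2)*(p^2 - 3*p + 2) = (p - 1)*(p + 2)*(p - 2)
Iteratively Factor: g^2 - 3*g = (g)*(g - 3)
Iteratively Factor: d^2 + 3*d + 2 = (d + 1)*(d + 2)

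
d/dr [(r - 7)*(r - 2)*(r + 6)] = 3*r^2 - 6*r - 40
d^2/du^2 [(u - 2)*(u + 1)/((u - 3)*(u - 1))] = 2*(3*u^3 - 15*u^2 + 33*u - 29)/(u^6 - 12*u^5 + 57*u^4 - 136*u^3 + 171*u^2 - 108*u + 27)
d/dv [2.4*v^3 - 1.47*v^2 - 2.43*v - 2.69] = 7.2*v^2 - 2.94*v - 2.43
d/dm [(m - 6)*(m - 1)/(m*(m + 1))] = 2*(4*m^2 - 6*m - 3)/(m^2*(m^2 + 2*m + 1))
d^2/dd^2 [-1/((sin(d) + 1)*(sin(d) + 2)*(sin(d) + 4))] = (9*sin(d)^5 + 68*sin(d)^4 + 144*sin(d)^3 - 34*sin(d)^2 - 372*sin(d) - 280)/((sin(d) + 1)^2*(sin(d) + 2)^3*(sin(d) + 4)^3)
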